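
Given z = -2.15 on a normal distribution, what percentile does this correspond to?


CDF(z) = 0.5 * (1 + erf(z/sqrt(2)))
erf(-1.5203) = -0.9684
CDF = 0.0158
Percentile rank = 0.0158 * 100 = 1.58

1.58


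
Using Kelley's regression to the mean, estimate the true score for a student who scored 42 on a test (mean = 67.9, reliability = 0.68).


T_est = rxx * X + (1 - rxx) * mean
T_est = 0.68 * 42 + 0.32 * 67.9
T_est = 28.56 + 21.728
T_est = 50.288

50.288


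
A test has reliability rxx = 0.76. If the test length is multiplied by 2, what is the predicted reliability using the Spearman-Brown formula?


r_new = (n * rxx) / (1 + (n-1) * rxx)
r_new = (2 * 0.76) / (1 + 1 * 0.76)
r_new = 1.52 / 1.76
r_new = 0.8636

0.8636


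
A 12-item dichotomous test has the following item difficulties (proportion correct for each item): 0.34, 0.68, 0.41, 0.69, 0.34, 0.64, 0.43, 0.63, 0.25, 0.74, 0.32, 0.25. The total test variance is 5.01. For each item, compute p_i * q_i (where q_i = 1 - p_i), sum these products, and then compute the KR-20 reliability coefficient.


For each item, compute p_i * q_i:
  Item 1: 0.34 * 0.66 = 0.2244
  Item 2: 0.68 * 0.32 = 0.2176
  Item 3: 0.41 * 0.59 = 0.2419
  Item 4: 0.69 * 0.31 = 0.2139
  Item 5: 0.34 * 0.66 = 0.2244
  Item 6: 0.64 * 0.36 = 0.2304
  Item 7: 0.43 * 0.57 = 0.2451
  Item 8: 0.63 * 0.37 = 0.2331
  Item 9: 0.25 * 0.75 = 0.1875
  Item 10: 0.74 * 0.26 = 0.1924
  Item 11: 0.32 * 0.68 = 0.2176
  Item 12: 0.25 * 0.75 = 0.1875
Sum(p_i * q_i) = 0.2244 + 0.2176 + 0.2419 + 0.2139 + 0.2244 + 0.2304 + 0.2451 + 0.2331 + 0.1875 + 0.1924 + 0.2176 + 0.1875 = 2.6158
KR-20 = (k/(k-1)) * (1 - Sum(p_i*q_i) / Var_total)
= (12/11) * (1 - 2.6158/5.01)
= 1.0909 * 0.4779
KR-20 = 0.5213

0.5213


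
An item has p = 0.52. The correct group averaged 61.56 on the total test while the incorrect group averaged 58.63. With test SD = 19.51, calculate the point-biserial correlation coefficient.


q = 1 - p = 0.48
rpb = ((M1 - M0) / SD) * sqrt(p * q)
rpb = ((61.56 - 58.63) / 19.51) * sqrt(0.52 * 0.48)
rpb = 0.075

0.075


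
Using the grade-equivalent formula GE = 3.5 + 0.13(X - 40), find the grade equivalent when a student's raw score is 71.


raw - median = 71 - 40 = 31
slope * diff = 0.13 * 31 = 4.03
GE = 3.5 + 4.03
GE = 7.53

7.53


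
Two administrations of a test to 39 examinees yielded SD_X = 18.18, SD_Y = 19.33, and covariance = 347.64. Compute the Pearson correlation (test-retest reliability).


r = cov(X,Y) / (SD_X * SD_Y)
r = 347.64 / (18.18 * 19.33)
r = 347.64 / 351.4194
r = 0.9892

0.9892


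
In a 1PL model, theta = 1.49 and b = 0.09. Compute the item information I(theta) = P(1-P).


P = 1/(1+exp(-(1.49-0.09))) = 0.8022
I = P*(1-P) = 0.8022 * 0.1978
I = 0.1587

0.1587


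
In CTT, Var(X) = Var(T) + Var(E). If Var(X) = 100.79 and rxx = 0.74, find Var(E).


var_true = rxx * var_obs = 0.74 * 100.79 = 74.5846
var_error = var_obs - var_true
var_error = 100.79 - 74.5846
var_error = 26.2054

26.2054


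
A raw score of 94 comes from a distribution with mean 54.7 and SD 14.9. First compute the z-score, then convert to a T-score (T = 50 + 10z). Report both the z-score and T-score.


z = (X - mean) / SD = (94 - 54.7) / 14.9
z = 39.3 / 14.9
z = 2.6376
T-score = T = 50 + 10z
Carry z at full precision (z = 39.3 / 14.9) into the conversion:
T-score = 50 + 10 * (39.3 / 14.9) = 50 + 393 / 14.9
T-score = 50 + 26.3758
T-score = 76.3758

76.3758


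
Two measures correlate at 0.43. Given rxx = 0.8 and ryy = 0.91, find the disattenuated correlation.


r_corrected = rxy / sqrt(rxx * ryy)
= 0.43 / sqrt(0.8 * 0.91)
= 0.43 / sqrt(0.728)
= 0.43 / 0.853229
r_corrected = 0.504

0.504


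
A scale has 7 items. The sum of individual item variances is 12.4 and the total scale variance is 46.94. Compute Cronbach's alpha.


alpha = (k/(k-1)) * (1 - sum(si^2)/s_total^2)
= (7/6) * (1 - 12.4/46.94)
alpha = 0.8585

0.8585


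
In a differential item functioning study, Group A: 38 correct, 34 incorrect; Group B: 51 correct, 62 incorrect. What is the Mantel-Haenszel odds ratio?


Odds_A = 38/34 = 1.1176
Odds_B = 51/62 = 0.8226
OR = Odds_A / Odds_B = 1.1176 / 0.8226
Exactly, OR = (38 * 62) / (34 * 51) = 2356 / 1734
OR = 1.3587

1.3587


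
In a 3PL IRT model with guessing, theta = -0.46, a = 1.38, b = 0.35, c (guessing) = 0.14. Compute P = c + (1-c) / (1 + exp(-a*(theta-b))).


logit = 1.38*(-0.46 - 0.35) = -1.1178
P* = 1/(1 + exp(--1.1178)) = 0.2464
P = 0.14 + (1 - 0.14) * 0.2464
P = 0.3519

0.3519


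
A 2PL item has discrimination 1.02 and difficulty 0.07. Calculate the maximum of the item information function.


For 2PL, max info at theta = b = 0.07
I_max = a^2 / 4 = 1.02^2 / 4
= 1.0404 / 4
I_max = 0.2601

0.2601


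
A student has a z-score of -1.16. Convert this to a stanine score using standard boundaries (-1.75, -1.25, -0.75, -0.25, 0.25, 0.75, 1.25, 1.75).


Stanine boundaries: [-1.75, -1.25, -0.75, -0.25, 0.25, 0.75, 1.25, 1.75]
z = -1.16
Check each boundary:
  z >= -1.75 -> could be stanine 2
  z >= -1.25 -> could be stanine 3
  z < -0.75
  z < -0.25
  z < 0.25
  z < 0.75
  z < 1.25
  z < 1.75
Highest qualifying boundary gives stanine = 3

3


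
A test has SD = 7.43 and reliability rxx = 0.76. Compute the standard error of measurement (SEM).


SEM = SD * sqrt(1 - rxx)
SEM = 7.43 * sqrt(1 - 0.76)
SEM = 7.43 * sqrt(0.24) = 7.43 * 0.489898
SEM = 3.6399

3.6399


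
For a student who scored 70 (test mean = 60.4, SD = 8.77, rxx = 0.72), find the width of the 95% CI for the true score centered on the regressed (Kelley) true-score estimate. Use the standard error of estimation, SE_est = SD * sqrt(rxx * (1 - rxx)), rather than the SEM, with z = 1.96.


True score estimate = 0.72*70 + 0.28*60.4 = 67.312
SE_est = SD * sqrt(rxx * (1 - rxx)) = 8.77 * sqrt(0.72 * 0.28) = 8.77 * sqrt(0.2016) = 3.93772
CI = T_est +/- z * SE_est, so width = 2 * z * SE_est = 2 * 1.96 * 3.93772
Width = 15.4359

15.4359


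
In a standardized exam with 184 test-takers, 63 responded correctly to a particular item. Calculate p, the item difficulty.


Item difficulty p = number correct / total examinees
p = 63 / 184
p = 0.3424

0.3424


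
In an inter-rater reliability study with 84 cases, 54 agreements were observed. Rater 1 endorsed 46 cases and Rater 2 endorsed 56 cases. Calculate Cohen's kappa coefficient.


P_o = 54/84 = 0.642857
P_e = (46*56 + 38*28) / 7056 = 0.515873
kappa = (P_o - P_e) / (1 - P_e)
kappa = (0.642857 - 0.515873) / (1 - 0.515873)
kappa = 0.2623

0.2623


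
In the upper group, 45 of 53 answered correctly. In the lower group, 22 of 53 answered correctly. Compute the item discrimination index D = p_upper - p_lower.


p_upper = 45/53 = 0.8491
p_lower = 22/53 = 0.4151
D = 0.8491 - 0.4151 = 0.434

0.434


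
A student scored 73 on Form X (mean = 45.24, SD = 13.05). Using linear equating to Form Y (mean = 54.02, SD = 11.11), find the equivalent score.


slope = SD_Y / SD_X = 11.11 / 13.05 ~ 0.8513
intercept = mean_Y - slope * mean_X = 54.02 - (11.11 / 13.05) * 45.24 ~ 15.5053
Y = slope * X + intercept. To avoid rounding drift from the rounded slope/intercept, evaluate the equivalent form Y = mean_Y + SD_Y * (X - mean_X) / SD_X at full precision:
Y = 54.02 + 11.11 * (73 - 45.24) / 13.05
Y = 54.02 + 11.11 * 27.76 / 13.05
Y = 54.02 + 308.4136 / 13.05
Y = 54.02 + 23.6332
Y = 77.6532

77.6532


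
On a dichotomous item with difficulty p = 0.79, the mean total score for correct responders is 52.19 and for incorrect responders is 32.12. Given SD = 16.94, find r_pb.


q = 1 - p = 0.21
rpb = ((M1 - M0) / SD) * sqrt(p * q)
rpb = ((52.19 - 32.12) / 16.94) * sqrt(0.79 * 0.21)
rpb = 0.4826

0.4826


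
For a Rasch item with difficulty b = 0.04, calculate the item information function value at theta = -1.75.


P = 1/(1+exp(-(-1.75-0.04))) = 0.1431
I = P*(1-P) = 0.1431 * 0.8569
I = 0.1226

0.1226


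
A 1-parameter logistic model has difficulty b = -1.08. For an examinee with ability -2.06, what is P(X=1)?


theta - b = -2.06 - -1.08 = -0.98
exp(-(theta - b)) = exp(0.98) = 2.6645
P = 1 / (1 + 2.6645)
P = 0.2729

0.2729


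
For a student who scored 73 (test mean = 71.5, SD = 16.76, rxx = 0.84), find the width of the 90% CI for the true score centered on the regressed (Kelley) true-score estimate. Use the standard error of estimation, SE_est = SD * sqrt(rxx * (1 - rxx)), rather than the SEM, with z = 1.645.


True score estimate = 0.84*73 + 0.16*71.5 = 72.76
SE_est = SD * sqrt(rxx * (1 - rxx)) = 16.76 * sqrt(0.84 * 0.16) = 16.76 * sqrt(0.1344) = 6.144317
CI = T_est +/- z * SE_est, so width = 2 * z * SE_est = 2 * 1.645 * 6.144317
Width = 20.2148

20.2148


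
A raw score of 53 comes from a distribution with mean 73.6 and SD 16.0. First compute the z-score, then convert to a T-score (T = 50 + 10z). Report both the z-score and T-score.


z = (X - mean) / SD = (53 - 73.6) / 16.0
z = -20.6 / 16.0
z = -1.2875
T-score = T = 50 + 10z
Carry z at full precision (z = -20.6 / 16.0) into the conversion:
T-score = 50 + 10 * (-20.6 / 16.0) = 50 + -206 / 16.0
T-score = 50 + -12.875
T-score = 37.125

37.125


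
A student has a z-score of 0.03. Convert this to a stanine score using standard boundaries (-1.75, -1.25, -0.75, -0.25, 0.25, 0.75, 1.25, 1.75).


Stanine boundaries: [-1.75, -1.25, -0.75, -0.25, 0.25, 0.75, 1.25, 1.75]
z = 0.03
Check each boundary:
  z >= -1.75 -> could be stanine 2
  z >= -1.25 -> could be stanine 3
  z >= -0.75 -> could be stanine 4
  z >= -0.25 -> could be stanine 5
  z < 0.25
  z < 0.75
  z < 1.25
  z < 1.75
Highest qualifying boundary gives stanine = 5

5


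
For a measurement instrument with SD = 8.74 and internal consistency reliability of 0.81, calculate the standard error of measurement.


SEM = SD * sqrt(1 - rxx)
SEM = 8.74 * sqrt(1 - 0.81)
SEM = 8.74 * sqrt(0.19) = 8.74 * 0.43589
SEM = 3.8097

3.8097


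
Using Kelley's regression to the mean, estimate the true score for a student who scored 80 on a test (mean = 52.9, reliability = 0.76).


T_est = rxx * X + (1 - rxx) * mean
T_est = 0.76 * 80 + 0.24 * 52.9
T_est = 60.8 + 12.696
T_est = 73.496

73.496


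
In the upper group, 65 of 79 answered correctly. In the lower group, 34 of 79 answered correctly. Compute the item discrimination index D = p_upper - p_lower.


p_upper = 65/79 = 0.8228
p_lower = 34/79 = 0.4304
D = 0.8228 - 0.4304 = 0.3924

0.3924


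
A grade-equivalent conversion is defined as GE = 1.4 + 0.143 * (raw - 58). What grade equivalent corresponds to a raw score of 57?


raw - median = 57 - 58 = -1
slope * diff = 0.143 * -1 = -0.143
GE = 1.4 + -0.143
GE = 1.257

1.257


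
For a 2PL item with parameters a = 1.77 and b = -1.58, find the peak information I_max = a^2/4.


For 2PL, max info at theta = b = -1.58
I_max = a^2 / 4 = 1.77^2 / 4
= 3.1329 / 4
I_max = 0.7832

0.7832


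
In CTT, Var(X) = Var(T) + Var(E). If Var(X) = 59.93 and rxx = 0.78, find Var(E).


var_true = rxx * var_obs = 0.78 * 59.93 = 46.7454
var_error = var_obs - var_true
var_error = 59.93 - 46.7454
var_error = 13.1846

13.1846


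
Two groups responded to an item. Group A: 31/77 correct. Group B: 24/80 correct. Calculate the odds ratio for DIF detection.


Odds_A = 31/46 = 0.6739
Odds_B = 24/56 = 0.4286
OR = Odds_A / Odds_B = 0.6739 / 0.4286
Exactly, OR = (31 * 56) / (46 * 24) = 1736 / 1104
OR = 1.5725

1.5725


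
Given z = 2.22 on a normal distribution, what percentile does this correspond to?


CDF(z) = 0.5 * (1 + erf(z/sqrt(2)))
erf(1.5698) = 0.9736
CDF = 0.9868
Percentile rank = 0.9868 * 100 = 98.68

98.68


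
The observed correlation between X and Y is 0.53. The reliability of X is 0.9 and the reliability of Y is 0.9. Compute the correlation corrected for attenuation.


r_corrected = rxy / sqrt(rxx * ryy)
= 0.53 / sqrt(0.9 * 0.9)
= 0.53 / sqrt(0.81)
= 0.53 / 0.9
r_corrected = 0.5889

0.5889


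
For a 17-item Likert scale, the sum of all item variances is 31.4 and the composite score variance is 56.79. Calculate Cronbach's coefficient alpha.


alpha = (k/(k-1)) * (1 - sum(si^2)/s_total^2)
= (17/16) * (1 - 31.4/56.79)
alpha = 0.475

0.475


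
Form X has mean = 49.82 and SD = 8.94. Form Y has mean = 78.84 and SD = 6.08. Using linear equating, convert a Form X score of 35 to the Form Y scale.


slope = SD_Y / SD_X = 6.08 / 8.94 ~ 0.6801
intercept = mean_Y - slope * mean_X = 78.84 - (6.08 / 8.94) * 49.82 ~ 44.9579
Y = slope * X + intercept. To avoid rounding drift from the rounded slope/intercept, evaluate the equivalent form Y = mean_Y + SD_Y * (X - mean_X) / SD_X at full precision:
Y = 78.84 + 6.08 * (35 - 49.82) / 8.94
Y = 78.84 - 6.08 * 14.82 / 8.94
Y = 78.84 - 90.1056 / 8.94
Y = 78.84 - 10.0789
Y = 68.7611

68.7611


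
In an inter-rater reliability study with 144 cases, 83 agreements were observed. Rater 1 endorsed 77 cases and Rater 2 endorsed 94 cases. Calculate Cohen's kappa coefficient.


P_o = 83/144 = 0.576389
P_e = (77*94 + 67*50) / 20736 = 0.51061
kappa = (P_o - P_e) / (1 - P_e)
kappa = (0.576389 - 0.51061) / (1 - 0.51061)
kappa = 0.1344

0.1344


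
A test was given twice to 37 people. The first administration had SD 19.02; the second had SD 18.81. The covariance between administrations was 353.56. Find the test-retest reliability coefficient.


r = cov(X,Y) / (SD_X * SD_Y)
r = 353.56 / (19.02 * 18.81)
r = 353.56 / 357.7662
r = 0.9882

0.9882


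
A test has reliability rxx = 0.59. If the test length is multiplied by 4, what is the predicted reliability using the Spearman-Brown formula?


r_new = (n * rxx) / (1 + (n-1) * rxx)
r_new = (4 * 0.59) / (1 + 3 * 0.59)
r_new = 2.36 / 2.77
r_new = 0.852

0.852


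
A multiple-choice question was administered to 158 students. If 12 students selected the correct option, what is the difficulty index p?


Item difficulty p = number correct / total examinees
p = 12 / 158
p = 0.0759

0.0759


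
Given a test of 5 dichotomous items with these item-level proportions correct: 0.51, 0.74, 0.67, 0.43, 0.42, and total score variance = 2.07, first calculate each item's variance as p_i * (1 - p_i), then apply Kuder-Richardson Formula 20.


For each item, compute p_i * q_i:
  Item 1: 0.51 * 0.49 = 0.2499
  Item 2: 0.74 * 0.26 = 0.1924
  Item 3: 0.67 * 0.33 = 0.2211
  Item 4: 0.43 * 0.57 = 0.2451
  Item 5: 0.42 * 0.58 = 0.2436
Sum(p_i * q_i) = 0.2499 + 0.1924 + 0.2211 + 0.2451 + 0.2436 = 1.1521
KR-20 = (k/(k-1)) * (1 - Sum(p_i*q_i) / Var_total)
= (5/4) * (1 - 1.1521/2.07)
= 1.25 * 0.4434
KR-20 = 0.5543

0.5543


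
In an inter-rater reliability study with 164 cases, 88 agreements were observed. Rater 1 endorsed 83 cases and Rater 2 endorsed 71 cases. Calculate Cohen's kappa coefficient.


P_o = 88/164 = 0.536585
P_e = (83*71 + 81*93) / 26896 = 0.499182
kappa = (P_o - P_e) / (1 - P_e)
kappa = (0.536585 - 0.499182) / (1 - 0.499182)
kappa = 0.0747

0.0747


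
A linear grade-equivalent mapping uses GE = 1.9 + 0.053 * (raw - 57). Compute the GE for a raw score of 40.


raw - median = 40 - 57 = -17
slope * diff = 0.053 * -17 = -0.901
GE = 1.9 + -0.901
GE = 0.999

0.999


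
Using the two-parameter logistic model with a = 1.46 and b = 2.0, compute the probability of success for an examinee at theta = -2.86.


a*(theta - b) = 1.46 * (-2.86 - 2.0) = -7.0956
exp(--7.0956) = 1206.6461
P = 1 / (1 + 1206.6461)
P = 0.0008

0.0008


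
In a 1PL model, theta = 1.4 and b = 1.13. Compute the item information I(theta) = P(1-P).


P = 1/(1+exp(-(1.4-1.13))) = 0.5671
I = P*(1-P) = 0.5671 * 0.4329
I = 0.2455

0.2455


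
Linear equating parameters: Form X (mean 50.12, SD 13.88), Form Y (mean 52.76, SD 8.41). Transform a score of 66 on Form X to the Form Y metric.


slope = SD_Y / SD_X = 8.41 / 13.88 ~ 0.6059
intercept = mean_Y - slope * mean_X = 52.76 - (8.41 / 13.88) * 50.12 ~ 22.3919
Y = slope * X + intercept. To avoid rounding drift from the rounded slope/intercept, evaluate the equivalent form Y = mean_Y + SD_Y * (X - mean_X) / SD_X at full precision:
Y = 52.76 + 8.41 * (66 - 50.12) / 13.88
Y = 52.76 + 8.41 * 15.88 / 13.88
Y = 52.76 + 133.5508 / 13.88
Y = 52.76 + 9.6218
Y = 62.3818

62.3818


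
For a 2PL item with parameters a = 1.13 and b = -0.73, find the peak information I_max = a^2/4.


For 2PL, max info at theta = b = -0.73
I_max = a^2 / 4 = 1.13^2 / 4
= 1.2769 / 4
I_max = 0.3192

0.3192


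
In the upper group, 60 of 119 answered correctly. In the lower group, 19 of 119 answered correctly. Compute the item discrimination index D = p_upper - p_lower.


p_upper = 60/119 = 0.5042
p_lower = 19/119 = 0.1597
D = 0.5042 - 0.1597 = 0.3445

0.3445


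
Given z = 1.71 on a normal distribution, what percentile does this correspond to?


CDF(z) = 0.5 * (1 + erf(z/sqrt(2)))
erf(1.2092) = 0.9127
CDF = 0.9564
Percentile rank = 0.9564 * 100 = 95.64

95.64


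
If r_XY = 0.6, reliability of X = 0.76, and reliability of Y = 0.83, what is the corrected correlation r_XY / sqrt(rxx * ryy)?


r_corrected = rxy / sqrt(rxx * ryy)
= 0.6 / sqrt(0.76 * 0.83)
= 0.6 / sqrt(0.6308)
= 0.6 / 0.794229
r_corrected = 0.7554

0.7554


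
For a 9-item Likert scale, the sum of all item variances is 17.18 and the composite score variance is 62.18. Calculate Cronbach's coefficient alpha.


alpha = (k/(k-1)) * (1 - sum(si^2)/s_total^2)
= (9/8) * (1 - 17.18/62.18)
alpha = 0.8142

0.8142


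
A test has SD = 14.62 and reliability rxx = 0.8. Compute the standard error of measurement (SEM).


SEM = SD * sqrt(1 - rxx)
SEM = 14.62 * sqrt(1 - 0.8)
SEM = 14.62 * sqrt(0.2) = 14.62 * 0.447214
SEM = 6.5383

6.5383


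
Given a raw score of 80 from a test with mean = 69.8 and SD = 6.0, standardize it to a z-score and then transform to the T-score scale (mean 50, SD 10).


z = (X - mean) / SD = (80 - 69.8) / 6.0
z = 10.2 / 6.0
z = 1.7
T-score = T = 50 + 10z
Carry z at full precision (z = 10.2 / 6.0) into the conversion:
T-score = 50 + 10 * (10.2 / 6.0) = 50 + 102 / 6.0
T-score = 50 + 17.0
T-score = 67.0

67.0


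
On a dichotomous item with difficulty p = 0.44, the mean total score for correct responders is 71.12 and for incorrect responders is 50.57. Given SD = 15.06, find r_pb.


q = 1 - p = 0.56
rpb = ((M1 - M0) / SD) * sqrt(p * q)
rpb = ((71.12 - 50.57) / 15.06) * sqrt(0.44 * 0.56)
rpb = 0.6773

0.6773


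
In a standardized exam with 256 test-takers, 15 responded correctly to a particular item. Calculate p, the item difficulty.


Item difficulty p = number correct / total examinees
p = 15 / 256
p = 0.0586

0.0586


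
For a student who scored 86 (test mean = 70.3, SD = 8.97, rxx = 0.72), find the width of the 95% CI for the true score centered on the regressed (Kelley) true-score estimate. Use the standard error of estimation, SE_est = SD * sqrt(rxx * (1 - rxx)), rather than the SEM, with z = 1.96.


True score estimate = 0.72*86 + 0.28*70.3 = 81.604
SE_est = SD * sqrt(rxx * (1 - rxx)) = 8.97 * sqrt(0.72 * 0.28) = 8.97 * sqrt(0.2016) = 4.02752
CI = T_est +/- z * SE_est, so width = 2 * z * SE_est = 2 * 1.96 * 4.02752
Width = 15.7879

15.7879


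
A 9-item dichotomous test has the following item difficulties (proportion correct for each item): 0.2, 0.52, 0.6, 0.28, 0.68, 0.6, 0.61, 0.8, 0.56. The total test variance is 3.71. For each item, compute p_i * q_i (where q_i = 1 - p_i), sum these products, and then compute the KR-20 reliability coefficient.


For each item, compute p_i * q_i:
  Item 1: 0.2 * 0.8 = 0.16
  Item 2: 0.52 * 0.48 = 0.2496
  Item 3: 0.6 * 0.4 = 0.24
  Item 4: 0.28 * 0.72 = 0.2016
  Item 5: 0.68 * 0.32 = 0.2176
  Item 6: 0.6 * 0.4 = 0.24
  Item 7: 0.61 * 0.39 = 0.2379
  Item 8: 0.8 * 0.2 = 0.16
  Item 9: 0.56 * 0.44 = 0.2464
Sum(p_i * q_i) = 0.16 + 0.2496 + 0.24 + 0.2016 + 0.2176 + 0.24 + 0.2379 + 0.16 + 0.2464 = 1.9531
KR-20 = (k/(k-1)) * (1 - Sum(p_i*q_i) / Var_total)
= (9/8) * (1 - 1.9531/3.71)
= 1.125 * 0.4736
KR-20 = 0.5328

0.5328


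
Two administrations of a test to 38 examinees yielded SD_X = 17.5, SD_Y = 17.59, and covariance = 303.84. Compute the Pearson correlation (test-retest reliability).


r = cov(X,Y) / (SD_X * SD_Y)
r = 303.84 / (17.5 * 17.59)
r = 303.84 / 307.825
r = 0.9871

0.9871


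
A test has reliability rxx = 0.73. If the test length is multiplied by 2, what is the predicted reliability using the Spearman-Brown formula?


r_new = (n * rxx) / (1 + (n-1) * rxx)
r_new = (2 * 0.73) / (1 + 1 * 0.73)
r_new = 1.46 / 1.73
r_new = 0.8439

0.8439


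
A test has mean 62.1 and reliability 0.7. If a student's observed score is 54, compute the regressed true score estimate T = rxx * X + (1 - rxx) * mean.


T_est = rxx * X + (1 - rxx) * mean
T_est = 0.7 * 54 + 0.3 * 62.1
T_est = 37.8 + 18.63
T_est = 56.43

56.43


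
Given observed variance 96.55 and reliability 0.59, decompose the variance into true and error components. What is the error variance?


var_true = rxx * var_obs = 0.59 * 96.55 = 56.9645
var_error = var_obs - var_true
var_error = 96.55 - 56.9645
var_error = 39.5855

39.5855


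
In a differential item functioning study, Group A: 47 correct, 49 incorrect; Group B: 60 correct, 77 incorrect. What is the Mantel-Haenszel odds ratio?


Odds_A = 47/49 = 0.9592
Odds_B = 60/77 = 0.7792
OR = Odds_A / Odds_B = 0.9592 / 0.7792
Exactly, OR = (47 * 77) / (49 * 60) = 3619 / 2940
OR = 1.231

1.231


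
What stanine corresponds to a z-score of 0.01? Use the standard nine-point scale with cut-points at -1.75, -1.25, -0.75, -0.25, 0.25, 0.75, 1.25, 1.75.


Stanine boundaries: [-1.75, -1.25, -0.75, -0.25, 0.25, 0.75, 1.25, 1.75]
z = 0.01
Check each boundary:
  z >= -1.75 -> could be stanine 2
  z >= -1.25 -> could be stanine 3
  z >= -0.75 -> could be stanine 4
  z >= -0.25 -> could be stanine 5
  z < 0.25
  z < 0.75
  z < 1.25
  z < 1.75
Highest qualifying boundary gives stanine = 5

5


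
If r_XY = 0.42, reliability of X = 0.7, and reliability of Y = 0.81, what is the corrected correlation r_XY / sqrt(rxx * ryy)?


r_corrected = rxy / sqrt(rxx * ryy)
= 0.42 / sqrt(0.7 * 0.81)
= 0.42 / sqrt(0.567)
= 0.42 / 0.752994
r_corrected = 0.5578

0.5578


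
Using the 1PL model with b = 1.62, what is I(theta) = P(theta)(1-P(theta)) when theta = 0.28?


P = 1/(1+exp(-(0.28-1.62))) = 0.2075
I = P*(1-P) = 0.2075 * 0.7925
I = 0.1644

0.1644


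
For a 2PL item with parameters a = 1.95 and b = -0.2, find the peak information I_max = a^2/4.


For 2PL, max info at theta = b = -0.2
I_max = a^2 / 4 = 1.95^2 / 4
= 3.8025 / 4
I_max = 0.9506

0.9506


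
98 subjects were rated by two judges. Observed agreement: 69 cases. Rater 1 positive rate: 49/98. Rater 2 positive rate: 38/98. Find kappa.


P_o = 69/98 = 0.704082
P_e = (49*38 + 49*60) / 9604 = 0.5
kappa = (P_o - P_e) / (1 - P_e)
kappa = (0.704082 - 0.5) / (1 - 0.5)
kappa = 0.4082

0.4082


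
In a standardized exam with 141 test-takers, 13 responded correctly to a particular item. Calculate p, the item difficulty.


Item difficulty p = number correct / total examinees
p = 13 / 141
p = 0.0922

0.0922


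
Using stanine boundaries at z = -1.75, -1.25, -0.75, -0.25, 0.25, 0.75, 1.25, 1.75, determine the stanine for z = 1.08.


Stanine boundaries: [-1.75, -1.25, -0.75, -0.25, 0.25, 0.75, 1.25, 1.75]
z = 1.08
Check each boundary:
  z >= -1.75 -> could be stanine 2
  z >= -1.25 -> could be stanine 3
  z >= -0.75 -> could be stanine 4
  z >= -0.25 -> could be stanine 5
  z >= 0.25 -> could be stanine 6
  z >= 0.75 -> could be stanine 7
  z < 1.25
  z < 1.75
Highest qualifying boundary gives stanine = 7

7


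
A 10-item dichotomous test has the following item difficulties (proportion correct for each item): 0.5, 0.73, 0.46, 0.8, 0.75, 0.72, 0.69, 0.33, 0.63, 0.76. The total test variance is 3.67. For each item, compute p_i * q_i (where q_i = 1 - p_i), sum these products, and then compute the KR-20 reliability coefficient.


For each item, compute p_i * q_i:
  Item 1: 0.5 * 0.5 = 0.25
  Item 2: 0.73 * 0.27 = 0.1971
  Item 3: 0.46 * 0.54 = 0.2484
  Item 4: 0.8 * 0.2 = 0.16
  Item 5: 0.75 * 0.25 = 0.1875
  Item 6: 0.72 * 0.28 = 0.2016
  Item 7: 0.69 * 0.31 = 0.2139
  Item 8: 0.33 * 0.67 = 0.2211
  Item 9: 0.63 * 0.37 = 0.2331
  Item 10: 0.76 * 0.24 = 0.1824
Sum(p_i * q_i) = 0.25 + 0.1971 + 0.2484 + 0.16 + 0.1875 + 0.2016 + 0.2139 + 0.2211 + 0.2331 + 0.1824 = 2.0951
KR-20 = (k/(k-1)) * (1 - Sum(p_i*q_i) / Var_total)
= (10/9) * (1 - 2.0951/3.67)
= 1.1111 * 0.4291
KR-20 = 0.4768

0.4768


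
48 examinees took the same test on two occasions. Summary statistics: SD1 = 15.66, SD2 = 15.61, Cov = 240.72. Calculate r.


r = cov(X,Y) / (SD_X * SD_Y)
r = 240.72 / (15.66 * 15.61)
r = 240.72 / 244.4526
r = 0.9847

0.9847


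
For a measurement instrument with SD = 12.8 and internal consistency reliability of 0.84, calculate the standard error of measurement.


SEM = SD * sqrt(1 - rxx)
SEM = 12.8 * sqrt(1 - 0.84)
SEM = 12.8 * sqrt(0.16) = 12.8 * 0.4
SEM = 5.12

5.12


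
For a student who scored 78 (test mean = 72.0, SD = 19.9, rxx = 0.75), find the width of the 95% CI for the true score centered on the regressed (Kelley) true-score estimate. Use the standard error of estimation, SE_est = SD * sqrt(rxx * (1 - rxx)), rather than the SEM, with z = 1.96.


True score estimate = 0.75*78 + 0.25*72.0 = 76.5
SE_est = SD * sqrt(rxx * (1 - rxx)) = 19.9 * sqrt(0.75 * 0.25) = 19.9 * sqrt(0.1875) = 8.616953
CI = T_est +/- z * SE_est, so width = 2 * z * SE_est = 2 * 1.96 * 8.616953
Width = 33.7785

33.7785


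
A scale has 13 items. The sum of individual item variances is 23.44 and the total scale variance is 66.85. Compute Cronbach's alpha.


alpha = (k/(k-1)) * (1 - sum(si^2)/s_total^2)
= (13/12) * (1 - 23.44/66.85)
alpha = 0.7035

0.7035


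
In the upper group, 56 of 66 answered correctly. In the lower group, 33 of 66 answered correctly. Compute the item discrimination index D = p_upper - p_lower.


p_upper = 56/66 = 0.8485
p_lower = 33/66 = 0.5
D = 0.8485 - 0.5 = 0.3485

0.3485


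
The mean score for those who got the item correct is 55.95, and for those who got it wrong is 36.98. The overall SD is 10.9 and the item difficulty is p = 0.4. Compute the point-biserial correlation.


q = 1 - p = 0.6
rpb = ((M1 - M0) / SD) * sqrt(p * q)
rpb = ((55.95 - 36.98) / 10.9) * sqrt(0.4 * 0.6)
rpb = 0.8526

0.8526


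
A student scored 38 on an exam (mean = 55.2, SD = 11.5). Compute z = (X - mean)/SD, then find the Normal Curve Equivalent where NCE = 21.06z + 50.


z = (X - mean) / SD = (38 - 55.2) / 11.5
z = -17.2 / 11.5
z = -1.4957
NCE = NCE = 21.06z + 50
Carry z at full precision (z = -17.2 / 11.5) into the conversion:
NCE = 21.06 * (-17.2 / 11.5) + 50 = -362.232 / 11.5 + 50
NCE = -31.4984 + 50
NCE = 18.5016

18.5016


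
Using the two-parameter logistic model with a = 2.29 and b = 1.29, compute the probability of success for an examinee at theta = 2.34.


a*(theta - b) = 2.29 * (2.34 - 1.29) = 2.4045
exp(-2.4045) = 0.0903
P = 1 / (1 + 0.0903)
P = 0.9172

0.9172


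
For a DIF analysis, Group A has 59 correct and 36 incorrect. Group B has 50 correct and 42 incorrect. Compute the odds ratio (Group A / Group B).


Odds_A = 59/36 = 1.6389
Odds_B = 50/42 = 1.1905
OR = Odds_A / Odds_B = 1.6389 / 1.1905
Exactly, OR = (59 * 42) / (36 * 50) = 2478 / 1800
OR = 1.3767

1.3767


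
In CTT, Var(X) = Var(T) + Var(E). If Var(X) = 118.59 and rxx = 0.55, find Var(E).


var_true = rxx * var_obs = 0.55 * 118.59 = 65.2245
var_error = var_obs - var_true
var_error = 118.59 - 65.2245
var_error = 53.3655

53.3655


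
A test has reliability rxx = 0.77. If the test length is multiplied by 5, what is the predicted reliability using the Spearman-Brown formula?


r_new = (n * rxx) / (1 + (n-1) * rxx)
r_new = (5 * 0.77) / (1 + 4 * 0.77)
r_new = 3.85 / 4.08
r_new = 0.9436

0.9436


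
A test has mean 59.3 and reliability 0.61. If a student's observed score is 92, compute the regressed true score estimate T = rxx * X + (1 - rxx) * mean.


T_est = rxx * X + (1 - rxx) * mean
T_est = 0.61 * 92 + 0.39 * 59.3
T_est = 56.12 + 23.127
T_est = 79.247

79.247


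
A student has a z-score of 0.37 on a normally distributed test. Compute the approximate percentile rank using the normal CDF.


CDF(z) = 0.5 * (1 + erf(z/sqrt(2)))
erf(0.2616) = 0.2886
CDF = 0.6443
Percentile rank = 0.6443 * 100 = 64.43

64.43


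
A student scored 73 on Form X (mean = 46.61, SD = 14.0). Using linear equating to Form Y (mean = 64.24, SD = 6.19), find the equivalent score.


slope = SD_Y / SD_X = 6.19 / 14.0 ~ 0.4421
intercept = mean_Y - slope * mean_X = 64.24 - (6.19 / 14.0) * 46.61 ~ 43.6317
Y = slope * X + intercept. To avoid rounding drift from the rounded slope/intercept, evaluate the equivalent form Y = mean_Y + SD_Y * (X - mean_X) / SD_X at full precision:
Y = 64.24 + 6.19 * (73 - 46.61) / 14.0
Y = 64.24 + 6.19 * 26.39 / 14.0
Y = 64.24 + 163.3541 / 14.0
Y = 64.24 + 11.6681
Y = 75.9081

75.9081


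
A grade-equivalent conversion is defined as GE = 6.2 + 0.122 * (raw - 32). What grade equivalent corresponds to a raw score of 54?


raw - median = 54 - 32 = 22
slope * diff = 0.122 * 22 = 2.684
GE = 6.2 + 2.684
GE = 8.884

8.884


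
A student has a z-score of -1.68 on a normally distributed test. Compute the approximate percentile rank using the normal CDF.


CDF(z) = 0.5 * (1 + erf(z/sqrt(2)))
erf(-1.1879) = -0.907
CDF = 0.0465
Percentile rank = 0.0465 * 100 = 4.65

4.65


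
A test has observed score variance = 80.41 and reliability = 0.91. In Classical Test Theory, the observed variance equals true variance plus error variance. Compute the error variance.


var_true = rxx * var_obs = 0.91 * 80.41 = 73.1731
var_error = var_obs - var_true
var_error = 80.41 - 73.1731
var_error = 7.2369

7.2369


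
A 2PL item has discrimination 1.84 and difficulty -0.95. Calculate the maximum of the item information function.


For 2PL, max info at theta = b = -0.95
I_max = a^2 / 4 = 1.84^2 / 4
= 3.3856 / 4
I_max = 0.8464

0.8464


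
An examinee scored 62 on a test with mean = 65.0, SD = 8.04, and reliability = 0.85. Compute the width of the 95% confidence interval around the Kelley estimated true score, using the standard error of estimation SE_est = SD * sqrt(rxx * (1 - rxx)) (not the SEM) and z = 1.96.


True score estimate = 0.85*62 + 0.15*65.0 = 62.45
SE_est = SD * sqrt(rxx * (1 - rxx)) = 8.04 * sqrt(0.85 * 0.15) = 8.04 * sqrt(0.1275) = 2.870854
CI = T_est +/- z * SE_est, so width = 2 * z * SE_est = 2 * 1.96 * 2.870854
Width = 11.2537

11.2537


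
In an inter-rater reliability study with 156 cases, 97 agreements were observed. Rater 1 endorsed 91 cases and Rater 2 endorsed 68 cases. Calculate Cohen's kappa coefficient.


P_o = 97/156 = 0.621795
P_e = (91*68 + 65*88) / 24336 = 0.489316
kappa = (P_o - P_e) / (1 - P_e)
kappa = (0.621795 - 0.489316) / (1 - 0.489316)
kappa = 0.2594

0.2594


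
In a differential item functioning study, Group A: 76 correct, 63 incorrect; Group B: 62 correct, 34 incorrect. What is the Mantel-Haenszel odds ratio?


Odds_A = 76/63 = 1.2063
Odds_B = 62/34 = 1.8235
OR = Odds_A / Odds_B = 1.2063 / 1.8235
Exactly, OR = (76 * 34) / (63 * 62) = 2584 / 3906
OR = 0.6615

0.6615


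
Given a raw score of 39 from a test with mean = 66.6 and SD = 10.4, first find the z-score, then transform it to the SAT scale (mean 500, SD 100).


z = (X - mean) / SD = (39 - 66.6) / 10.4
z = -27.6 / 10.4
z = -2.6538
SAT-scale = SAT = 500 + 100z
Carry z at full precision (z = -27.6 / 10.4) into the conversion:
SAT-scale = 500 + 100 * (-27.6 / 10.4) = 500 + -2760 / 10.4
SAT-scale = 500 + -265.3846
SAT-scale = 234.6154

234.6154


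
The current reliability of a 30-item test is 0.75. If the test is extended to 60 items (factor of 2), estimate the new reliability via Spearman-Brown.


r_new = (n * rxx) / (1 + (n-1) * rxx)
r_new = (2 * 0.75) / (1 + 1 * 0.75)
r_new = 1.5 / 1.75
r_new = 0.8571

0.8571


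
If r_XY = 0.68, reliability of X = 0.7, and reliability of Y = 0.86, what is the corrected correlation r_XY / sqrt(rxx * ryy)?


r_corrected = rxy / sqrt(rxx * ryy)
= 0.68 / sqrt(0.7 * 0.86)
= 0.68 / sqrt(0.602)
= 0.68 / 0.775887
r_corrected = 0.8764

0.8764


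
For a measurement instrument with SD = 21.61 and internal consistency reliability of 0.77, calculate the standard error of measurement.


SEM = SD * sqrt(1 - rxx)
SEM = 21.61 * sqrt(1 - 0.77)
SEM = 21.61 * sqrt(0.23) = 21.61 * 0.479583
SEM = 10.3638

10.3638


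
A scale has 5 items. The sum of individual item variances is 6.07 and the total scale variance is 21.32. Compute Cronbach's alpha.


alpha = (k/(k-1)) * (1 - sum(si^2)/s_total^2)
= (5/4) * (1 - 6.07/21.32)
alpha = 0.8941

0.8941


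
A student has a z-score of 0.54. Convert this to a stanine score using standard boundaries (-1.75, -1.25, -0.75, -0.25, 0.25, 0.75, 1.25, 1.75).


Stanine boundaries: [-1.75, -1.25, -0.75, -0.25, 0.25, 0.75, 1.25, 1.75]
z = 0.54
Check each boundary:
  z >= -1.75 -> could be stanine 2
  z >= -1.25 -> could be stanine 3
  z >= -0.75 -> could be stanine 4
  z >= -0.25 -> could be stanine 5
  z >= 0.25 -> could be stanine 6
  z < 0.75
  z < 1.25
  z < 1.75
Highest qualifying boundary gives stanine = 6

6


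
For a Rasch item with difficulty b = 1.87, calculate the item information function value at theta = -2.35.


P = 1/(1+exp(-(-2.35-1.87))) = 0.0145
I = P*(1-P) = 0.0145 * 0.9855
I = 0.0143

0.0143


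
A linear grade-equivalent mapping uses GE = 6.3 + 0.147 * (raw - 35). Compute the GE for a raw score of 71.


raw - median = 71 - 35 = 36
slope * diff = 0.147 * 36 = 5.292
GE = 6.3 + 5.292
GE = 11.592

11.592


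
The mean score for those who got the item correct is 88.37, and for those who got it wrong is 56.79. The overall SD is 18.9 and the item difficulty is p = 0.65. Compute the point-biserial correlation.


q = 1 - p = 0.35
rpb = ((M1 - M0) / SD) * sqrt(p * q)
rpb = ((88.37 - 56.79) / 18.9) * sqrt(0.65 * 0.35)
rpb = 0.797

0.797


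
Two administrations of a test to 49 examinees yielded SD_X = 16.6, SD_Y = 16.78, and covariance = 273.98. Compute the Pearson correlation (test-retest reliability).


r = cov(X,Y) / (SD_X * SD_Y)
r = 273.98 / (16.6 * 16.78)
r = 273.98 / 278.548
r = 0.9836

0.9836


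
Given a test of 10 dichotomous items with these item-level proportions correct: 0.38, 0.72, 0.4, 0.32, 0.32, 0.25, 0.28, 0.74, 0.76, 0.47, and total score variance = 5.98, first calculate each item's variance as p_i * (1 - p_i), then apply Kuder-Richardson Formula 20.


For each item, compute p_i * q_i:
  Item 1: 0.38 * 0.62 = 0.2356
  Item 2: 0.72 * 0.28 = 0.2016
  Item 3: 0.4 * 0.6 = 0.24
  Item 4: 0.32 * 0.68 = 0.2176
  Item 5: 0.32 * 0.68 = 0.2176
  Item 6: 0.25 * 0.75 = 0.1875
  Item 7: 0.28 * 0.72 = 0.2016
  Item 8: 0.74 * 0.26 = 0.1924
  Item 9: 0.76 * 0.24 = 0.1824
  Item 10: 0.47 * 0.53 = 0.2491
Sum(p_i * q_i) = 0.2356 + 0.2016 + 0.24 + 0.2176 + 0.2176 + 0.1875 + 0.2016 + 0.1924 + 0.1824 + 0.2491 = 2.1254
KR-20 = (k/(k-1)) * (1 - Sum(p_i*q_i) / Var_total)
= (10/9) * (1 - 2.1254/5.98)
= 1.1111 * 0.6446
KR-20 = 0.7162

0.7162


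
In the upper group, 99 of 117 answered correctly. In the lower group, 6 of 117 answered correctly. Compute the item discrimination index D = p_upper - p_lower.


p_upper = 99/117 = 0.8462
p_lower = 6/117 = 0.0513
D = 0.8462 - 0.0513 = 0.7949

0.7949


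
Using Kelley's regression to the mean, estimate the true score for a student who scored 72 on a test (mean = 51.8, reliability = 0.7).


T_est = rxx * X + (1 - rxx) * mean
T_est = 0.7 * 72 + 0.3 * 51.8
T_est = 50.4 + 15.54
T_est = 65.94

65.94


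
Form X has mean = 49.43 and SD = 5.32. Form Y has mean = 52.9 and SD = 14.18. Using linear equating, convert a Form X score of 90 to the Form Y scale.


slope = SD_Y / SD_X = 14.18 / 5.32 ~ 2.6654
intercept = mean_Y - slope * mean_X = 52.9 - (14.18 / 5.32) * 49.43 ~ -78.8514
Y = slope * X + intercept. To avoid rounding drift from the rounded slope/intercept, evaluate the equivalent form Y = mean_Y + SD_Y * (X - mean_X) / SD_X at full precision:
Y = 52.9 + 14.18 * (90 - 49.43) / 5.32
Y = 52.9 + 14.18 * 40.57 / 5.32
Y = 52.9 + 575.2826 / 5.32
Y = 52.9 + 108.1358
Y = 161.0358

161.0358


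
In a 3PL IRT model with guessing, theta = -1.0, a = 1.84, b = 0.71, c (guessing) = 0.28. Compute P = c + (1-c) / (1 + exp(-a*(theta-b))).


logit = 1.84*(-1.0 - 0.71) = -3.1464
P* = 1/(1 + exp(--3.1464)) = 0.0412
P = 0.28 + (1 - 0.28) * 0.0412
P = 0.3097

0.3097


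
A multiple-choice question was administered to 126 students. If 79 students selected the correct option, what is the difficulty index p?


Item difficulty p = number correct / total examinees
p = 79 / 126
p = 0.627

0.627


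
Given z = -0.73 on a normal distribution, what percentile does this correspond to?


CDF(z) = 0.5 * (1 + erf(z/sqrt(2)))
erf(-0.5162) = -0.5346
CDF = 0.2327
Percentile rank = 0.2327 * 100 = 23.27

23.27


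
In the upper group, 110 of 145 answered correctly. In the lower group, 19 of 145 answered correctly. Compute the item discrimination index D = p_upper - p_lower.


p_upper = 110/145 = 0.7586
p_lower = 19/145 = 0.131
D = 0.7586 - 0.131 = 0.6276

0.6276


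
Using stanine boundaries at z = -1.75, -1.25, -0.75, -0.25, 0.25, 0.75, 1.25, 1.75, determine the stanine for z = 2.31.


Stanine boundaries: [-1.75, -1.25, -0.75, -0.25, 0.25, 0.75, 1.25, 1.75]
z = 2.31
Check each boundary:
  z >= -1.75 -> could be stanine 2
  z >= -1.25 -> could be stanine 3
  z >= -0.75 -> could be stanine 4
  z >= -0.25 -> could be stanine 5
  z >= 0.25 -> could be stanine 6
  z >= 0.75 -> could be stanine 7
  z >= 1.25 -> could be stanine 8
  z >= 1.75 -> could be stanine 9
Highest qualifying boundary gives stanine = 9

9


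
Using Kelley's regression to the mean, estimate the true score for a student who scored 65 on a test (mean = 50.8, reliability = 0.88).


T_est = rxx * X + (1 - rxx) * mean
T_est = 0.88 * 65 + 0.12 * 50.8
T_est = 57.2 + 6.096
T_est = 63.296

63.296


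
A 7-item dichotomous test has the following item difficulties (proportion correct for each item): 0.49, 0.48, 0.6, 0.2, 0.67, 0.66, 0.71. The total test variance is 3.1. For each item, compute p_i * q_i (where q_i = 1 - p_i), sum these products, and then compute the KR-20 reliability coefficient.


For each item, compute p_i * q_i:
  Item 1: 0.49 * 0.51 = 0.2499
  Item 2: 0.48 * 0.52 = 0.2496
  Item 3: 0.6 * 0.4 = 0.24
  Item 4: 0.2 * 0.8 = 0.16
  Item 5: 0.67 * 0.33 = 0.2211
  Item 6: 0.66 * 0.34 = 0.2244
  Item 7: 0.71 * 0.29 = 0.2059
Sum(p_i * q_i) = 0.2499 + 0.2496 + 0.24 + 0.16 + 0.2211 + 0.2244 + 0.2059 = 1.5509
KR-20 = (k/(k-1)) * (1 - Sum(p_i*q_i) / Var_total)
= (7/6) * (1 - 1.5509/3.1)
= 1.1667 * 0.4997
KR-20 = 0.583

0.583


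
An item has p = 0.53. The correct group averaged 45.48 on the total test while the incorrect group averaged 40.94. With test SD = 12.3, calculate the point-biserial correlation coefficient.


q = 1 - p = 0.47
rpb = ((M1 - M0) / SD) * sqrt(p * q)
rpb = ((45.48 - 40.94) / 12.3) * sqrt(0.53 * 0.47)
rpb = 0.1842

0.1842


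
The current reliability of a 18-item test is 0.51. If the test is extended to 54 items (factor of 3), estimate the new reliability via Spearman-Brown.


r_new = (n * rxx) / (1 + (n-1) * rxx)
r_new = (3 * 0.51) / (1 + 2 * 0.51)
r_new = 1.53 / 2.02
r_new = 0.7574

0.7574


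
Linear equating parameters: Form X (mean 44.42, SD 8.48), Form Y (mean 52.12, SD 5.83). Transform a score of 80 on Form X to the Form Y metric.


slope = SD_Y / SD_X = 5.83 / 8.48 ~ 0.6875
intercept = mean_Y - slope * mean_X = 52.12 - (5.83 / 8.48) * 44.42 ~ 21.5812
Y = slope * X + intercept. To avoid rounding drift from the rounded slope/intercept, evaluate the equivalent form Y = mean_Y + SD_Y * (X - mean_X) / SD_X at full precision:
Y = 52.12 + 5.83 * (80 - 44.42) / 8.48
Y = 52.12 + 5.83 * 35.58 / 8.48
Y = 52.12 + 207.4314 / 8.48
Y = 52.12 + 24.4612
Y = 76.5812

76.5812


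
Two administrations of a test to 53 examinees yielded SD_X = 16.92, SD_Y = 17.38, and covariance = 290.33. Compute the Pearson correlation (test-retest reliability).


r = cov(X,Y) / (SD_X * SD_Y)
r = 290.33 / (16.92 * 17.38)
r = 290.33 / 294.0696
r = 0.9873

0.9873
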